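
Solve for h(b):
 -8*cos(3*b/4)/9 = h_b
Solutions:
 h(b) = C1 - 32*sin(3*b/4)/27


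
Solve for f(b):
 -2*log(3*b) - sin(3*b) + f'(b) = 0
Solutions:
 f(b) = C1 + 2*b*log(b) - 2*b + 2*b*log(3) - cos(3*b)/3


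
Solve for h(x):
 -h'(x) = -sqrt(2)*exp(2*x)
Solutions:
 h(x) = C1 + sqrt(2)*exp(2*x)/2


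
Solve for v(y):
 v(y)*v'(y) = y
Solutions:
 v(y) = -sqrt(C1 + y^2)
 v(y) = sqrt(C1 + y^2)


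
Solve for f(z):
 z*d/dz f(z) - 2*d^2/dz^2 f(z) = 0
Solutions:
 f(z) = C1 + C2*erfi(z/2)


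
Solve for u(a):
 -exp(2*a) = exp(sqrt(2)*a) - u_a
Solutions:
 u(a) = C1 + exp(2*a)/2 + sqrt(2)*exp(sqrt(2)*a)/2


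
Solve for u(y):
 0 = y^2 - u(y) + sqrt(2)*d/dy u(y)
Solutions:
 u(y) = C1*exp(sqrt(2)*y/2) + y^2 + 2*sqrt(2)*y + 4


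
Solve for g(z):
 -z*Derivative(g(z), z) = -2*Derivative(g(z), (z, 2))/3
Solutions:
 g(z) = C1 + C2*erfi(sqrt(3)*z/2)


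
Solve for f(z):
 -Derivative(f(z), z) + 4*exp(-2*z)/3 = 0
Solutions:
 f(z) = C1 - 2*exp(-2*z)/3


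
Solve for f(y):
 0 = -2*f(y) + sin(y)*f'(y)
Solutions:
 f(y) = C1*(cos(y) - 1)/(cos(y) + 1)


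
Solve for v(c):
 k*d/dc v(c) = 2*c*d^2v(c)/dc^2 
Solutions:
 v(c) = C1 + c^(re(k)/2 + 1)*(C2*sin(log(c)*Abs(im(k))/2) + C3*cos(log(c)*im(k)/2))


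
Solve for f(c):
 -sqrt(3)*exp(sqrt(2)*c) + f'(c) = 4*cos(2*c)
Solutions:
 f(c) = C1 + sqrt(6)*exp(sqrt(2)*c)/2 + 2*sin(2*c)


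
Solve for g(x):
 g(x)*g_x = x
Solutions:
 g(x) = -sqrt(C1 + x^2)
 g(x) = sqrt(C1 + x^2)


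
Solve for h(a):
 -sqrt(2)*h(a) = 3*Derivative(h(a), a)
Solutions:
 h(a) = C1*exp(-sqrt(2)*a/3)


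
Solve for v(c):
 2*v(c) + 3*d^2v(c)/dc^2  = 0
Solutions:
 v(c) = C1*sin(sqrt(6)*c/3) + C2*cos(sqrt(6)*c/3)


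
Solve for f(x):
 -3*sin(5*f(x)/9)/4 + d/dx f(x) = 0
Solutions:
 -3*x/4 + 9*log(cos(5*f(x)/9) - 1)/10 - 9*log(cos(5*f(x)/9) + 1)/10 = C1


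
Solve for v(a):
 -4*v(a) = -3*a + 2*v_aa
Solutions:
 v(a) = C1*sin(sqrt(2)*a) + C2*cos(sqrt(2)*a) + 3*a/4


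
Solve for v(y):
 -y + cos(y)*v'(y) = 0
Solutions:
 v(y) = C1 + Integral(y/cos(y), y)


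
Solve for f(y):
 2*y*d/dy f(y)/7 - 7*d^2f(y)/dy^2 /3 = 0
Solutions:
 f(y) = C1 + C2*erfi(sqrt(3)*y/7)


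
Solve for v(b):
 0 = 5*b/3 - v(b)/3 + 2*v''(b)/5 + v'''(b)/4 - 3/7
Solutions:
 v(b) = C1*exp(-b*(32*2^(2/3)/(15*sqrt(3065) + 869)^(1/3) + 2^(1/3)*(15*sqrt(3065) + 869)^(1/3) + 16)/30)*sin(2^(1/3)*sqrt(3)*b*(-(15*sqrt(3065) + 869)^(1/3) + 32*2^(1/3)/(15*sqrt(3065) + 869)^(1/3))/30) + C2*exp(-b*(32*2^(2/3)/(15*sqrt(3065) + 869)^(1/3) + 2^(1/3)*(15*sqrt(3065) + 869)^(1/3) + 16)/30)*cos(2^(1/3)*sqrt(3)*b*(-(15*sqrt(3065) + 869)^(1/3) + 32*2^(1/3)/(15*sqrt(3065) + 869)^(1/3))/30) + C3*exp(b*(-8 + 32*2^(2/3)/(15*sqrt(3065) + 869)^(1/3) + 2^(1/3)*(15*sqrt(3065) + 869)^(1/3))/15) + 5*b - 9/7


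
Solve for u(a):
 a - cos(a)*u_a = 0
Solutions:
 u(a) = C1 + Integral(a/cos(a), a)


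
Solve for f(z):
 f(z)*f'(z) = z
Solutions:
 f(z) = -sqrt(C1 + z^2)
 f(z) = sqrt(C1 + z^2)


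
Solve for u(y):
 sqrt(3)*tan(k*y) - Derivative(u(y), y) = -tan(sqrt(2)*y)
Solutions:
 u(y) = C1 + sqrt(3)*Piecewise((-log(cos(k*y))/k, Ne(k, 0)), (0, True)) - sqrt(2)*log(cos(sqrt(2)*y))/2


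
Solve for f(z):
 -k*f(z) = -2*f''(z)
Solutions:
 f(z) = C1*exp(-sqrt(2)*sqrt(k)*z/2) + C2*exp(sqrt(2)*sqrt(k)*z/2)


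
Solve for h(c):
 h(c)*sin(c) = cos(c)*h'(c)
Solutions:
 h(c) = C1/cos(c)


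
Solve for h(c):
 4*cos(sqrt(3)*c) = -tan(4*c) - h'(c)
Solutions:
 h(c) = C1 + log(cos(4*c))/4 - 4*sqrt(3)*sin(sqrt(3)*c)/3


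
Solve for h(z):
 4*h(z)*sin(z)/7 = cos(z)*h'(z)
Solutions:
 h(z) = C1/cos(z)^(4/7)


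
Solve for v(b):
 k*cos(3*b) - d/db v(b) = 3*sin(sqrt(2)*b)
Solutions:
 v(b) = C1 + k*sin(3*b)/3 + 3*sqrt(2)*cos(sqrt(2)*b)/2


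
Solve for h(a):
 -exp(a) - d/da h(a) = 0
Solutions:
 h(a) = C1 - exp(a)


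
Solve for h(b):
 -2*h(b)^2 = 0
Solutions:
 h(b) = 0


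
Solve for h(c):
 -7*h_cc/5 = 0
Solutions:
 h(c) = C1 + C2*c


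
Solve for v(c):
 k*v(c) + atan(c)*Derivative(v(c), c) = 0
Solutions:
 v(c) = C1*exp(-k*Integral(1/atan(c), c))


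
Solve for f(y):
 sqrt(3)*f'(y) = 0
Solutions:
 f(y) = C1


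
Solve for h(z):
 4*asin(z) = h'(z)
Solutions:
 h(z) = C1 + 4*z*asin(z) + 4*sqrt(1 - z^2)


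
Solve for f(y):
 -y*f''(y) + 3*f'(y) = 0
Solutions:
 f(y) = C1 + C2*y^4


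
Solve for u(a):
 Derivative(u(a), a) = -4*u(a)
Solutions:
 u(a) = C1*exp(-4*a)


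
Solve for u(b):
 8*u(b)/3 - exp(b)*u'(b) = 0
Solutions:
 u(b) = C1*exp(-8*exp(-b)/3)


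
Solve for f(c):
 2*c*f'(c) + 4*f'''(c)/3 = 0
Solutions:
 f(c) = C1 + Integral(C2*airyai(-2^(2/3)*3^(1/3)*c/2) + C3*airybi(-2^(2/3)*3^(1/3)*c/2), c)


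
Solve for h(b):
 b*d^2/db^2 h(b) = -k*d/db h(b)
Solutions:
 h(b) = C1 + b^(1 - re(k))*(C2*sin(log(b)*Abs(im(k))) + C3*cos(log(b)*im(k)))


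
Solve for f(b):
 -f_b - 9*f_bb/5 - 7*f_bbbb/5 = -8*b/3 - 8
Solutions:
 f(b) = C1 + C2*exp(b*(-6*98^(1/3)/(35 + sqrt(1981))^(1/3) + 28^(1/3)*(35 + sqrt(1981))^(1/3))/28)*sin(sqrt(3)*b*(6*98^(1/3)/(35 + sqrt(1981))^(1/3) + 28^(1/3)*(35 + sqrt(1981))^(1/3))/28) + C3*exp(b*(-6*98^(1/3)/(35 + sqrt(1981))^(1/3) + 28^(1/3)*(35 + sqrt(1981))^(1/3))/28)*cos(sqrt(3)*b*(6*98^(1/3)/(35 + sqrt(1981))^(1/3) + 28^(1/3)*(35 + sqrt(1981))^(1/3))/28) + C4*exp(-b*(-6*98^(1/3)/(35 + sqrt(1981))^(1/3) + 28^(1/3)*(35 + sqrt(1981))^(1/3))/14) + 4*b^2/3 + 16*b/5


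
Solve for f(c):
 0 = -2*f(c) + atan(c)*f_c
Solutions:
 f(c) = C1*exp(2*Integral(1/atan(c), c))


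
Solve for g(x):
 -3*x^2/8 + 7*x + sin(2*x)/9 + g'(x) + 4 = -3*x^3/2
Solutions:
 g(x) = C1 - 3*x^4/8 + x^3/8 - 7*x^2/2 - 4*x + cos(2*x)/18


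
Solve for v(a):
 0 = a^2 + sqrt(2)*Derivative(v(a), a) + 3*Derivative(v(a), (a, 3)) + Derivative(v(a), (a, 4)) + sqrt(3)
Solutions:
 v(a) = C1 + C2*exp(a*(-1 + 1/(2*(sqrt(2)/2 + 1 + sqrt(-4 + (sqrt(2) + 2)^2)/2)^(1/3)) + (sqrt(2)/2 + 1 + sqrt(-4 + (sqrt(2) + 2)^2)/2)^(1/3)/2))*sin(sqrt(3)*a*(-(27*sqrt(2)/2 + 27 + 27*sqrt(-4 + (sqrt(2) + 2)^2)/2)^(1/3) + 9/(27*sqrt(2)/2 + 27 + 27*sqrt(-4 + (sqrt(2) + 2)^2)/2)^(1/3))/6) + C3*exp(a*(-1 + 1/(2*(sqrt(2)/2 + 1 + sqrt(-4 + (sqrt(2) + 2)^2)/2)^(1/3)) + (sqrt(2)/2 + 1 + sqrt(-4 + (sqrt(2) + 2)^2)/2)^(1/3)/2))*cos(sqrt(3)*a*(-(27*sqrt(2)/2 + 27 + 27*sqrt(-4 + (sqrt(2) + 2)^2)/2)^(1/3) + 9/(27*sqrt(2)/2 + 27 + 27*sqrt(-4 + (sqrt(2) + 2)^2)/2)^(1/3))/6) + C4*exp(-a*((sqrt(2)/2 + 1 + sqrt(-4 + (sqrt(2) + 2)^2)/2)^(-1/3) + 1 + (sqrt(2)/2 + 1 + sqrt(-4 + (sqrt(2) + 2)^2)/2)^(1/3))) - sqrt(2)*a^3/6 - sqrt(6)*a/2 + 3*a


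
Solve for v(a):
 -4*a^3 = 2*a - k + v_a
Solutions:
 v(a) = C1 - a^4 - a^2 + a*k


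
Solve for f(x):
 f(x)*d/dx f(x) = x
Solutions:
 f(x) = -sqrt(C1 + x^2)
 f(x) = sqrt(C1 + x^2)


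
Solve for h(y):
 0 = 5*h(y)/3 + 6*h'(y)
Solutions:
 h(y) = C1*exp(-5*y/18)


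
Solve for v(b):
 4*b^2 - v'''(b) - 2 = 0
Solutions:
 v(b) = C1 + C2*b + C3*b^2 + b^5/15 - b^3/3


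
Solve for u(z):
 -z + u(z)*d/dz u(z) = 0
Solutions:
 u(z) = -sqrt(C1 + z^2)
 u(z) = sqrt(C1 + z^2)


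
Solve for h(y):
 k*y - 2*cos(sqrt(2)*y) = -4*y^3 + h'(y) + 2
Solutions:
 h(y) = C1 + k*y^2/2 + y^4 - 2*y - sqrt(2)*sin(sqrt(2)*y)


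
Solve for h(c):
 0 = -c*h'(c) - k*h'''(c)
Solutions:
 h(c) = C1 + Integral(C2*airyai(c*(-1/k)^(1/3)) + C3*airybi(c*(-1/k)^(1/3)), c)


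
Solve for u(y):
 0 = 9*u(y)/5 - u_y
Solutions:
 u(y) = C1*exp(9*y/5)


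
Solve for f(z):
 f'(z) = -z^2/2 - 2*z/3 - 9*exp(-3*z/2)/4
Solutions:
 f(z) = C1 - z^3/6 - z^2/3 + 3*exp(-3*z/2)/2


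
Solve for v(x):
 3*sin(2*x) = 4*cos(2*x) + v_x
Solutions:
 v(x) = C1 - 2*sin(2*x) - 3*cos(2*x)/2


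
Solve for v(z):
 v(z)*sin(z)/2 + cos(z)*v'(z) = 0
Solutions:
 v(z) = C1*sqrt(cos(z))


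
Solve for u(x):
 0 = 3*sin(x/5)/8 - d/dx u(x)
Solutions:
 u(x) = C1 - 15*cos(x/5)/8


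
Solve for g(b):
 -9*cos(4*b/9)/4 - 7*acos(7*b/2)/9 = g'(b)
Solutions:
 g(b) = C1 - 7*b*acos(7*b/2)/9 + sqrt(4 - 49*b^2)/9 - 81*sin(4*b/9)/16


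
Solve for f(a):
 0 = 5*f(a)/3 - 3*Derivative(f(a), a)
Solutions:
 f(a) = C1*exp(5*a/9)


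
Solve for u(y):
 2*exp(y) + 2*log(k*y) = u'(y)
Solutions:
 u(y) = C1 + 2*y*log(k*y) - 2*y + 2*exp(y)


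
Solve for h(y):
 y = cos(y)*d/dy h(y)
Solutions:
 h(y) = C1 + Integral(y/cos(y), y)


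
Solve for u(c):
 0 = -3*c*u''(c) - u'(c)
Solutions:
 u(c) = C1 + C2*c^(2/3)


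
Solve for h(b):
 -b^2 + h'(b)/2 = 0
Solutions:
 h(b) = C1 + 2*b^3/3


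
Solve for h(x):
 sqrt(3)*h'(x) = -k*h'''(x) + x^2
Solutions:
 h(x) = C1 + C2*exp(-3^(1/4)*x*sqrt(-1/k)) + C3*exp(3^(1/4)*x*sqrt(-1/k)) - 2*k*x/3 + sqrt(3)*x^3/9


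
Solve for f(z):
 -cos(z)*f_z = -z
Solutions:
 f(z) = C1 + Integral(z/cos(z), z)


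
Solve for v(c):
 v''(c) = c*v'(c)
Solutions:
 v(c) = C1 + C2*erfi(sqrt(2)*c/2)


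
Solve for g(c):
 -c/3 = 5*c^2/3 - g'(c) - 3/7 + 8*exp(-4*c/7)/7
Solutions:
 g(c) = C1 + 5*c^3/9 + c^2/6 - 3*c/7 - 2*exp(-4*c/7)


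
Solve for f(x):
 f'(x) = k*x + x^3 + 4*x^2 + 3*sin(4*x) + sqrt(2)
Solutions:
 f(x) = C1 + k*x^2/2 + x^4/4 + 4*x^3/3 + sqrt(2)*x - 3*cos(4*x)/4


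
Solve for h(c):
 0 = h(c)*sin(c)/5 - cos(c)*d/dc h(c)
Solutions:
 h(c) = C1/cos(c)^(1/5)


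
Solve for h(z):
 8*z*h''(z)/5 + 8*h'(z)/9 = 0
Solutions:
 h(z) = C1 + C2*z^(4/9)


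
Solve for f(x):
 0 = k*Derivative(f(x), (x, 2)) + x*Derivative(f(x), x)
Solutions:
 f(x) = C1 + C2*sqrt(k)*erf(sqrt(2)*x*sqrt(1/k)/2)


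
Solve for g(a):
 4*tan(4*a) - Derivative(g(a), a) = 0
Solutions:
 g(a) = C1 - log(cos(4*a))


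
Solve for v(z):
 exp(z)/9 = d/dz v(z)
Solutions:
 v(z) = C1 + exp(z)/9


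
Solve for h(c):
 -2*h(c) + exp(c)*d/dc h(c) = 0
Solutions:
 h(c) = C1*exp(-2*exp(-c))


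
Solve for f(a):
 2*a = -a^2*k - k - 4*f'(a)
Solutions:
 f(a) = C1 - a^3*k/12 - a^2/4 - a*k/4


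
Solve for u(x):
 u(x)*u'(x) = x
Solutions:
 u(x) = -sqrt(C1 + x^2)
 u(x) = sqrt(C1 + x^2)


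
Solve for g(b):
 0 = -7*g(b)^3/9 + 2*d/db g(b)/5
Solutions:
 g(b) = -3*sqrt(-1/(C1 + 35*b))
 g(b) = 3*sqrt(-1/(C1 + 35*b))


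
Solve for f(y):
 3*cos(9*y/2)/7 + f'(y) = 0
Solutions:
 f(y) = C1 - 2*sin(9*y/2)/21


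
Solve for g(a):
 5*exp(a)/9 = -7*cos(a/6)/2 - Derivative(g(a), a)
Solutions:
 g(a) = C1 - 5*exp(a)/9 - 21*sin(a/6)


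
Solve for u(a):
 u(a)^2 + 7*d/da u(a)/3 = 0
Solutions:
 u(a) = 7/(C1 + 3*a)


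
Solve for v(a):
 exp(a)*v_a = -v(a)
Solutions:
 v(a) = C1*exp(exp(-a))


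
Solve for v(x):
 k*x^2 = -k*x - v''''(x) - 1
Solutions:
 v(x) = C1 + C2*x + C3*x^2 + C4*x^3 - k*x^6/360 - k*x^5/120 - x^4/24


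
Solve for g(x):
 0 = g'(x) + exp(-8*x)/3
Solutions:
 g(x) = C1 + exp(-8*x)/24


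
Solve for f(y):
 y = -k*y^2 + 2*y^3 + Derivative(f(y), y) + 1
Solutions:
 f(y) = C1 + k*y^3/3 - y^4/2 + y^2/2 - y


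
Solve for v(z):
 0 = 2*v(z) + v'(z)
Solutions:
 v(z) = C1*exp(-2*z)


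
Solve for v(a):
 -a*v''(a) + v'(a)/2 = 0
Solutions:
 v(a) = C1 + C2*a^(3/2)


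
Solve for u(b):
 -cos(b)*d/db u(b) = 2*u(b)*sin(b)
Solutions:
 u(b) = C1*cos(b)^2


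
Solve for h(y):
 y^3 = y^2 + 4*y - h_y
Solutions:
 h(y) = C1 - y^4/4 + y^3/3 + 2*y^2


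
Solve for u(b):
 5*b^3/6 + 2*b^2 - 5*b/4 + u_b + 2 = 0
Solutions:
 u(b) = C1 - 5*b^4/24 - 2*b^3/3 + 5*b^2/8 - 2*b


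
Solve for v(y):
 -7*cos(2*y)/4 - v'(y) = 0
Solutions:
 v(y) = C1 - 7*sin(2*y)/8


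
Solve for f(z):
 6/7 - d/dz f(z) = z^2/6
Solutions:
 f(z) = C1 - z^3/18 + 6*z/7


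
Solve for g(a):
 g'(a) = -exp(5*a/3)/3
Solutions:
 g(a) = C1 - exp(5*a/3)/5


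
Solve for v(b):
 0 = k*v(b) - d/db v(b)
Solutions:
 v(b) = C1*exp(b*k)


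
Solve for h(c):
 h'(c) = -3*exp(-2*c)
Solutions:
 h(c) = C1 + 3*exp(-2*c)/2


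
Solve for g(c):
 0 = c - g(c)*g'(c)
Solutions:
 g(c) = -sqrt(C1 + c^2)
 g(c) = sqrt(C1 + c^2)


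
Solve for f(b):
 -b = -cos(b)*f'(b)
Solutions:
 f(b) = C1 + Integral(b/cos(b), b)


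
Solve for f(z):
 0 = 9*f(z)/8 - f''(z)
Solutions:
 f(z) = C1*exp(-3*sqrt(2)*z/4) + C2*exp(3*sqrt(2)*z/4)


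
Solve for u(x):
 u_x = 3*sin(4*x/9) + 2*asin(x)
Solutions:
 u(x) = C1 + 2*x*asin(x) + 2*sqrt(1 - x^2) - 27*cos(4*x/9)/4


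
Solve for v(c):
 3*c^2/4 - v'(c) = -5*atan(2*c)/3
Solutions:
 v(c) = C1 + c^3/4 + 5*c*atan(2*c)/3 - 5*log(4*c^2 + 1)/12


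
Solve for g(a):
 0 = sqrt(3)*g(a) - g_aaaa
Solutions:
 g(a) = C1*exp(-3^(1/8)*a) + C2*exp(3^(1/8)*a) + C3*sin(3^(1/8)*a) + C4*cos(3^(1/8)*a)


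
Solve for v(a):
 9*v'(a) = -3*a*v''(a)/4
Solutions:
 v(a) = C1 + C2/a^11


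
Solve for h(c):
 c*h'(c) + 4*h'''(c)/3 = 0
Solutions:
 h(c) = C1 + Integral(C2*airyai(-6^(1/3)*c/2) + C3*airybi(-6^(1/3)*c/2), c)


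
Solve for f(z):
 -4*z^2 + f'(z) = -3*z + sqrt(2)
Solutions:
 f(z) = C1 + 4*z^3/3 - 3*z^2/2 + sqrt(2)*z


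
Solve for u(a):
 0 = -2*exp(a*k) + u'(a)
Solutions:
 u(a) = C1 + 2*exp(a*k)/k


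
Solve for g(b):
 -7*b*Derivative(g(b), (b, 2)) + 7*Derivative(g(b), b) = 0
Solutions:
 g(b) = C1 + C2*b^2


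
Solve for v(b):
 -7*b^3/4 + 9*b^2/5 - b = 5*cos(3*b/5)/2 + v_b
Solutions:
 v(b) = C1 - 7*b^4/16 + 3*b^3/5 - b^2/2 - 25*sin(3*b/5)/6


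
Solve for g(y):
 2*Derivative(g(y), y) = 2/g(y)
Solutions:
 g(y) = -sqrt(C1 + 2*y)
 g(y) = sqrt(C1 + 2*y)


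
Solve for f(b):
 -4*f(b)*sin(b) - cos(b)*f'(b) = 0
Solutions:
 f(b) = C1*cos(b)^4


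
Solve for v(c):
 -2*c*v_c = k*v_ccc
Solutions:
 v(c) = C1 + Integral(C2*airyai(2^(1/3)*c*(-1/k)^(1/3)) + C3*airybi(2^(1/3)*c*(-1/k)^(1/3)), c)


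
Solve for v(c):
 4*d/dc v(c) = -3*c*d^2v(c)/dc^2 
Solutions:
 v(c) = C1 + C2/c^(1/3)


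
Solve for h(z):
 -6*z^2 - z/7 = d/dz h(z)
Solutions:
 h(z) = C1 - 2*z^3 - z^2/14


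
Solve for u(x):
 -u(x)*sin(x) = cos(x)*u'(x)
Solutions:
 u(x) = C1*cos(x)


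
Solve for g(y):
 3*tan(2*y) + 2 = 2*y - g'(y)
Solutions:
 g(y) = C1 + y^2 - 2*y + 3*log(cos(2*y))/2


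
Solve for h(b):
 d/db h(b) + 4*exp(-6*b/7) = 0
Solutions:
 h(b) = C1 + 14*exp(-6*b/7)/3


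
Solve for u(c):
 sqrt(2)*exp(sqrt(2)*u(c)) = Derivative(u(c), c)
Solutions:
 u(c) = sqrt(2)*(2*log(-1/(C1 + sqrt(2)*c)) - log(2))/4


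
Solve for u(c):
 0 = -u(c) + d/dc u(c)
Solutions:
 u(c) = C1*exp(c)


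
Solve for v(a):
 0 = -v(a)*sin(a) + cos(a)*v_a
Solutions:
 v(a) = C1/cos(a)


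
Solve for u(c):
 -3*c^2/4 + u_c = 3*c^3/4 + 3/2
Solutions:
 u(c) = C1 + 3*c^4/16 + c^3/4 + 3*c/2


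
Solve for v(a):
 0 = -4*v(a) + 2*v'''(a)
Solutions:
 v(a) = C3*exp(2^(1/3)*a) + (C1*sin(2^(1/3)*sqrt(3)*a/2) + C2*cos(2^(1/3)*sqrt(3)*a/2))*exp(-2^(1/3)*a/2)


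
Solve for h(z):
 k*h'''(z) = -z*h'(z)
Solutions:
 h(z) = C1 + Integral(C2*airyai(z*(-1/k)^(1/3)) + C3*airybi(z*(-1/k)^(1/3)), z)


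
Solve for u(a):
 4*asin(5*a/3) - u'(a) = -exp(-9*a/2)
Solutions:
 u(a) = C1 + 4*a*asin(5*a/3) + 4*sqrt(9 - 25*a^2)/5 - 2*exp(-9*a/2)/9


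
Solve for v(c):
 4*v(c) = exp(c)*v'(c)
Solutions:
 v(c) = C1*exp(-4*exp(-c))


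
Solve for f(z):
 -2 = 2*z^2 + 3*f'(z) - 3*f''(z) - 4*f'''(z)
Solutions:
 f(z) = C1 + C2*exp(z*(-3 + sqrt(57))/8) + C3*exp(-z*(3 + sqrt(57))/8) - 2*z^3/9 - 2*z^2/3 - 34*z/9


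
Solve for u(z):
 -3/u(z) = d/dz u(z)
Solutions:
 u(z) = -sqrt(C1 - 6*z)
 u(z) = sqrt(C1 - 6*z)


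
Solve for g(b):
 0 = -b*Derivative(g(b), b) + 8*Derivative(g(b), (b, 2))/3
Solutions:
 g(b) = C1 + C2*erfi(sqrt(3)*b/4)


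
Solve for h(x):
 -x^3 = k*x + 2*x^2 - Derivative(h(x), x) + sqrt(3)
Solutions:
 h(x) = C1 + k*x^2/2 + x^4/4 + 2*x^3/3 + sqrt(3)*x


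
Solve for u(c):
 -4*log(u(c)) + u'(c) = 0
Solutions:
 li(u(c)) = C1 + 4*c


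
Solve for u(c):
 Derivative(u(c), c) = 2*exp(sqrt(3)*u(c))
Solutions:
 u(c) = sqrt(3)*(2*log(-1/(C1 + 2*c)) - log(3))/6


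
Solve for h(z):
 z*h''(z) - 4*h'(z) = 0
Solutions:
 h(z) = C1 + C2*z^5


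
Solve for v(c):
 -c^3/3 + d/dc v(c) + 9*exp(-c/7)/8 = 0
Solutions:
 v(c) = C1 + c^4/12 + 63*exp(-c/7)/8


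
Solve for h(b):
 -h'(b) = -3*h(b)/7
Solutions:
 h(b) = C1*exp(3*b/7)


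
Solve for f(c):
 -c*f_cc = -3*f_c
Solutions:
 f(c) = C1 + C2*c^4


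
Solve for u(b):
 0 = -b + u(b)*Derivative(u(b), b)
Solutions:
 u(b) = -sqrt(C1 + b^2)
 u(b) = sqrt(C1 + b^2)


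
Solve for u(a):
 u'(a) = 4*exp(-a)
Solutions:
 u(a) = C1 - 4*exp(-a)


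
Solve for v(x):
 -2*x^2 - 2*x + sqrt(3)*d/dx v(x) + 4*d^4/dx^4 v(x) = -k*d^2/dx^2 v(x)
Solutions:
 v(x) = C1 + C2*exp(x*(k/((-sqrt(3) + 3*I)*(sqrt(k^3 + 81) + 9)^(1/3)) + sqrt(3)*(sqrt(k^3 + 81) + 9)^(1/3)/12 - I*(sqrt(k^3 + 81) + 9)^(1/3)/4)) + C3*exp(x*(-k/((sqrt(3) + 3*I)*(sqrt(k^3 + 81) + 9)^(1/3)) + sqrt(3)*(sqrt(k^3 + 81) + 9)^(1/3)/12 + I*(sqrt(k^3 + 81) + 9)^(1/3)/4)) + C4*exp(sqrt(3)*x*(k/(sqrt(k^3 + 81) + 9)^(1/3) - (sqrt(k^3 + 81) + 9)^(1/3))/6) + 4*sqrt(3)*k^2*x/9 - 2*k*x^2/3 - 2*k*x/3 + 2*sqrt(3)*x^3/9 + sqrt(3)*x^2/3


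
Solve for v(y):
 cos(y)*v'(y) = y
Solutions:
 v(y) = C1 + Integral(y/cos(y), y)


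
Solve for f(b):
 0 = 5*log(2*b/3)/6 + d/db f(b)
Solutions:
 f(b) = C1 - 5*b*log(b)/6 - 5*b*log(2)/6 + 5*b/6 + 5*b*log(3)/6


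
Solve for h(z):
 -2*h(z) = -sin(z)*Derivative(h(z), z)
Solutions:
 h(z) = C1*(cos(z) - 1)/(cos(z) + 1)


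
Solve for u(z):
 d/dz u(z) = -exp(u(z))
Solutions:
 u(z) = log(1/(C1 + z))


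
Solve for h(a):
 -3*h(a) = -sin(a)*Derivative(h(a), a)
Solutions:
 h(a) = C1*(cos(a) - 1)^(3/2)/(cos(a) + 1)^(3/2)


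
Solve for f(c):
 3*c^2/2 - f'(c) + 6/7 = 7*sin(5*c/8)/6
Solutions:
 f(c) = C1 + c^3/2 + 6*c/7 + 28*cos(5*c/8)/15


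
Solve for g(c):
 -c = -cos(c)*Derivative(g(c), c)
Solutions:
 g(c) = C1 + Integral(c/cos(c), c)


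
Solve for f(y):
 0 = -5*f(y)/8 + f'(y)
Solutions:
 f(y) = C1*exp(5*y/8)


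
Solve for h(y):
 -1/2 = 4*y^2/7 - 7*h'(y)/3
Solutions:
 h(y) = C1 + 4*y^3/49 + 3*y/14


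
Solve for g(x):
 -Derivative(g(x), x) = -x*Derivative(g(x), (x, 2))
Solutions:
 g(x) = C1 + C2*x^2


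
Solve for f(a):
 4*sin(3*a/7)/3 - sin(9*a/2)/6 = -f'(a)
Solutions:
 f(a) = C1 + 28*cos(3*a/7)/9 - cos(9*a/2)/27


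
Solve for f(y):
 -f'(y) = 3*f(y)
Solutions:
 f(y) = C1*exp(-3*y)


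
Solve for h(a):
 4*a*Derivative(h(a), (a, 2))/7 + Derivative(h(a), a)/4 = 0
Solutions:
 h(a) = C1 + C2*a^(9/16)


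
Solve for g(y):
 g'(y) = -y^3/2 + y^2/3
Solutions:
 g(y) = C1 - y^4/8 + y^3/9


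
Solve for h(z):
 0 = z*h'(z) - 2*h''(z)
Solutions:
 h(z) = C1 + C2*erfi(z/2)


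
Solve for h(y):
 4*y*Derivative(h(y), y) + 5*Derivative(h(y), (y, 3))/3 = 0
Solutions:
 h(y) = C1 + Integral(C2*airyai(-12^(1/3)*5^(2/3)*y/5) + C3*airybi(-12^(1/3)*5^(2/3)*y/5), y)


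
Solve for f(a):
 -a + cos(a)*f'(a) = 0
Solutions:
 f(a) = C1 + Integral(a/cos(a), a)


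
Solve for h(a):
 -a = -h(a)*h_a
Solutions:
 h(a) = -sqrt(C1 + a^2)
 h(a) = sqrt(C1 + a^2)


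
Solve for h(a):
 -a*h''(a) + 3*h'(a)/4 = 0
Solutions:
 h(a) = C1 + C2*a^(7/4)


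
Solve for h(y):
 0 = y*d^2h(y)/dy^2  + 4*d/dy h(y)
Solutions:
 h(y) = C1 + C2/y^3


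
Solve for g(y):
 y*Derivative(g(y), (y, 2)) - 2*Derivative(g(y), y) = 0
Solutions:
 g(y) = C1 + C2*y^3


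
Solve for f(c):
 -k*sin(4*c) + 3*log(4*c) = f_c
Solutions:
 f(c) = C1 + 3*c*log(c) - 3*c + 6*c*log(2) + k*cos(4*c)/4


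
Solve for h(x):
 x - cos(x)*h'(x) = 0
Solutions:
 h(x) = C1 + Integral(x/cos(x), x)


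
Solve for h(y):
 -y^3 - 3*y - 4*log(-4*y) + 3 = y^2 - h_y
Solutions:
 h(y) = C1 + y^4/4 + y^3/3 + 3*y^2/2 + 4*y*log(-y) + y*(-7 + 8*log(2))


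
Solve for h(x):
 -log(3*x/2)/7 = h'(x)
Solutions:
 h(x) = C1 - x*log(x)/7 - x*log(3)/7 + x*log(2)/7 + x/7


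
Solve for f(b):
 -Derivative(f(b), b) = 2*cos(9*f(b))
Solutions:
 f(b) = -asin((C1 + exp(36*b))/(C1 - exp(36*b)))/9 + pi/9
 f(b) = asin((C1 + exp(36*b))/(C1 - exp(36*b)))/9


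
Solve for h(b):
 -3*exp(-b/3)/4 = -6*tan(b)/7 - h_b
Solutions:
 h(b) = C1 - 3*log(tan(b)^2 + 1)/7 - 9*exp(-b/3)/4


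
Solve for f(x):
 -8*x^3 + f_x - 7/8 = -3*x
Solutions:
 f(x) = C1 + 2*x^4 - 3*x^2/2 + 7*x/8


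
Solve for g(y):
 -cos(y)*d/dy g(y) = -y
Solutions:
 g(y) = C1 + Integral(y/cos(y), y)


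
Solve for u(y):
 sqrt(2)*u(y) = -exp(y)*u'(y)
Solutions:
 u(y) = C1*exp(sqrt(2)*exp(-y))


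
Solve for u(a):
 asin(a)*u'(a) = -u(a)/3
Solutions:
 u(a) = C1*exp(-Integral(1/asin(a), a)/3)


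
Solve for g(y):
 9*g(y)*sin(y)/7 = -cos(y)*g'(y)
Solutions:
 g(y) = C1*cos(y)^(9/7)


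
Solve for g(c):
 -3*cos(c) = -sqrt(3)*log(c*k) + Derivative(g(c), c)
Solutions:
 g(c) = C1 + sqrt(3)*c*(log(c*k) - 1) - 3*sin(c)


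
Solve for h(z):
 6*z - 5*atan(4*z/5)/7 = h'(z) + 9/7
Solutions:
 h(z) = C1 + 3*z^2 - 5*z*atan(4*z/5)/7 - 9*z/7 + 25*log(16*z^2 + 25)/56


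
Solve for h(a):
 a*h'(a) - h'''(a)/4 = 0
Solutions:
 h(a) = C1 + Integral(C2*airyai(2^(2/3)*a) + C3*airybi(2^(2/3)*a), a)


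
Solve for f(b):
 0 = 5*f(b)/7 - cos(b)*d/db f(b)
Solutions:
 f(b) = C1*(sin(b) + 1)^(5/14)/(sin(b) - 1)^(5/14)


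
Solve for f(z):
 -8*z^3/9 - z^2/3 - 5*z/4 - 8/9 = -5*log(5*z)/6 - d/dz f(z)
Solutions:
 f(z) = C1 + 2*z^4/9 + z^3/9 + 5*z^2/8 - 5*z*log(z)/6 - 5*z*log(5)/6 + 31*z/18


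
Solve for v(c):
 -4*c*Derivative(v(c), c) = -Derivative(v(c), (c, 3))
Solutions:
 v(c) = C1 + Integral(C2*airyai(2^(2/3)*c) + C3*airybi(2^(2/3)*c), c)


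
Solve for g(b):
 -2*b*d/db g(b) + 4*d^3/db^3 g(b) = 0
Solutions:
 g(b) = C1 + Integral(C2*airyai(2^(2/3)*b/2) + C3*airybi(2^(2/3)*b/2), b)


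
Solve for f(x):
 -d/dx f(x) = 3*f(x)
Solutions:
 f(x) = C1*exp(-3*x)


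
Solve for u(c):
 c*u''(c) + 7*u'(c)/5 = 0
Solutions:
 u(c) = C1 + C2/c^(2/5)


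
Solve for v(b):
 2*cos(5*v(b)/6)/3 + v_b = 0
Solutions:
 2*b/3 - 3*log(sin(5*v(b)/6) - 1)/5 + 3*log(sin(5*v(b)/6) + 1)/5 = C1


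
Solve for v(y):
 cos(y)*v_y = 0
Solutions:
 v(y) = C1


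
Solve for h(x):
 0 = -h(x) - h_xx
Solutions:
 h(x) = C1*sin(x) + C2*cos(x)


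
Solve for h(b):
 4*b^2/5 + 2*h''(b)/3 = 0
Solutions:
 h(b) = C1 + C2*b - b^4/10


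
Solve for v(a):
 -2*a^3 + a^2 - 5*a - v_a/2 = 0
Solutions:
 v(a) = C1 - a^4 + 2*a^3/3 - 5*a^2


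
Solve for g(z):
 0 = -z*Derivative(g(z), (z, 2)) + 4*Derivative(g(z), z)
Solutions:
 g(z) = C1 + C2*z^5


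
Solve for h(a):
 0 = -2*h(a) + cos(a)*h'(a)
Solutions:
 h(a) = C1*(sin(a) + 1)/(sin(a) - 1)


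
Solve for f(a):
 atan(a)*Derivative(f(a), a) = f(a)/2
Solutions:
 f(a) = C1*exp(Integral(1/atan(a), a)/2)


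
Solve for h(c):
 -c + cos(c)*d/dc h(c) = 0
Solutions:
 h(c) = C1 + Integral(c/cos(c), c)


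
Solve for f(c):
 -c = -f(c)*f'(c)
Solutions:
 f(c) = -sqrt(C1 + c^2)
 f(c) = sqrt(C1 + c^2)


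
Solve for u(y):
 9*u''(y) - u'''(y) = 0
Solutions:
 u(y) = C1 + C2*y + C3*exp(9*y)


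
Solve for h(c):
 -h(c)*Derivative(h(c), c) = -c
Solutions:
 h(c) = -sqrt(C1 + c^2)
 h(c) = sqrt(C1 + c^2)


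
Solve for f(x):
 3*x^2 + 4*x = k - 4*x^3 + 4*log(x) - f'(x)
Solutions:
 f(x) = C1 + k*x - x^4 - x^3 - 2*x^2 + 4*x*log(x) - 4*x


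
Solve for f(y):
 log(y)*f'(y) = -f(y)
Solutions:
 f(y) = C1*exp(-li(y))


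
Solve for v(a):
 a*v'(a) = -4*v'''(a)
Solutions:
 v(a) = C1 + Integral(C2*airyai(-2^(1/3)*a/2) + C3*airybi(-2^(1/3)*a/2), a)


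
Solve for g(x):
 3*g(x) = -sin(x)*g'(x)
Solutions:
 g(x) = C1*(cos(x) + 1)^(3/2)/(cos(x) - 1)^(3/2)


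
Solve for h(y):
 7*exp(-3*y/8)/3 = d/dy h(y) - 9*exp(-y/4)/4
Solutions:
 h(y) = C1 - 9*exp(-y/4) - 56*exp(-3*y/8)/9


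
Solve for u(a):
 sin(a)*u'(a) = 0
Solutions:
 u(a) = C1


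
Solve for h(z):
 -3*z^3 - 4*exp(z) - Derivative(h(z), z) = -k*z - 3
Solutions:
 h(z) = C1 + k*z^2/2 - 3*z^4/4 + 3*z - 4*exp(z)


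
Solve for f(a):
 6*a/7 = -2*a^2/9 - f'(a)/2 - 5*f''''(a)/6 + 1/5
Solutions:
 f(a) = C1 + C4*exp(-3^(1/3)*5^(2/3)*a/5) - 4*a^3/27 - 6*a^2/7 + 2*a/5 + (C2*sin(3^(5/6)*5^(2/3)*a/10) + C3*cos(3^(5/6)*5^(2/3)*a/10))*exp(3^(1/3)*5^(2/3)*a/10)


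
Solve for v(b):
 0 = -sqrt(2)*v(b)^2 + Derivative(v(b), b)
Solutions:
 v(b) = -1/(C1 + sqrt(2)*b)


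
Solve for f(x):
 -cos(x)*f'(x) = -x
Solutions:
 f(x) = C1 + Integral(x/cos(x), x)


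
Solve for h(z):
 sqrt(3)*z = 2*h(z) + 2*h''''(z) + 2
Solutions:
 h(z) = sqrt(3)*z/2 + (C1*sin(sqrt(2)*z/2) + C2*cos(sqrt(2)*z/2))*exp(-sqrt(2)*z/2) + (C3*sin(sqrt(2)*z/2) + C4*cos(sqrt(2)*z/2))*exp(sqrt(2)*z/2) - 1


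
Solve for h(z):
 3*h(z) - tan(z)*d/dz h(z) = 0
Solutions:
 h(z) = C1*sin(z)^3


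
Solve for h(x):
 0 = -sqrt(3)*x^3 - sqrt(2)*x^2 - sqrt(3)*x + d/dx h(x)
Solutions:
 h(x) = C1 + sqrt(3)*x^4/4 + sqrt(2)*x^3/3 + sqrt(3)*x^2/2


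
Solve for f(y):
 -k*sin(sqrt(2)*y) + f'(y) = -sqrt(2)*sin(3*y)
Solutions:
 f(y) = C1 - sqrt(2)*k*cos(sqrt(2)*y)/2 + sqrt(2)*cos(3*y)/3


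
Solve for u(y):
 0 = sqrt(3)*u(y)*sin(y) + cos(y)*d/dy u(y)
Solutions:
 u(y) = C1*cos(y)^(sqrt(3))


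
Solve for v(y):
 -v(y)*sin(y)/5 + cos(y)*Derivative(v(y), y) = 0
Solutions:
 v(y) = C1/cos(y)^(1/5)


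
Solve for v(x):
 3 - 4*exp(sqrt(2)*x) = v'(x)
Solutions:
 v(x) = C1 + 3*x - 2*sqrt(2)*exp(sqrt(2)*x)


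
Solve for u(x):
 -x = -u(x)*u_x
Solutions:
 u(x) = -sqrt(C1 + x^2)
 u(x) = sqrt(C1 + x^2)


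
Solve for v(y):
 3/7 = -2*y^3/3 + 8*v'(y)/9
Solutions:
 v(y) = C1 + 3*y^4/16 + 27*y/56


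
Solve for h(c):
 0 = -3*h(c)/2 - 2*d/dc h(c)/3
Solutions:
 h(c) = C1*exp(-9*c/4)


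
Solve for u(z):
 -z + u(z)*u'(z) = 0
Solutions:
 u(z) = -sqrt(C1 + z^2)
 u(z) = sqrt(C1 + z^2)


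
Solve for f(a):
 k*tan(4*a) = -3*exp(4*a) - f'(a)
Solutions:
 f(a) = C1 + k*log(cos(4*a))/4 - 3*exp(4*a)/4


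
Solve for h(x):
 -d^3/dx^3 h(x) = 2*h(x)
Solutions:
 h(x) = C3*exp(-2^(1/3)*x) + (C1*sin(2^(1/3)*sqrt(3)*x/2) + C2*cos(2^(1/3)*sqrt(3)*x/2))*exp(2^(1/3)*x/2)


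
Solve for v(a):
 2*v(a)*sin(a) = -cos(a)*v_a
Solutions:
 v(a) = C1*cos(a)^2


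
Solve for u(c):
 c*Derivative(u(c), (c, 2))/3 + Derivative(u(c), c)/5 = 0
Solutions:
 u(c) = C1 + C2*c^(2/5)


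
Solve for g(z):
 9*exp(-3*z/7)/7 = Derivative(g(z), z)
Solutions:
 g(z) = C1 - 3*exp(-3*z/7)


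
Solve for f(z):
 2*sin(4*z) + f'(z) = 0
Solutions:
 f(z) = C1 + cos(4*z)/2


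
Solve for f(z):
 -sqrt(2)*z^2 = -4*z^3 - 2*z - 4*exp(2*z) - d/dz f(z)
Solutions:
 f(z) = C1 - z^4 + sqrt(2)*z^3/3 - z^2 - 2*exp(2*z)


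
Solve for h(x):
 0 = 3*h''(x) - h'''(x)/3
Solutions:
 h(x) = C1 + C2*x + C3*exp(9*x)


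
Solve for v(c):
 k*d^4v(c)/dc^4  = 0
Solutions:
 v(c) = C1 + C2*c + C3*c^2 + C4*c^3


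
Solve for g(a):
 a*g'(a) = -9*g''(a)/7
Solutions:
 g(a) = C1 + C2*erf(sqrt(14)*a/6)


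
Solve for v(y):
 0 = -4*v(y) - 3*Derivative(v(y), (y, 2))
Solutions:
 v(y) = C1*sin(2*sqrt(3)*y/3) + C2*cos(2*sqrt(3)*y/3)


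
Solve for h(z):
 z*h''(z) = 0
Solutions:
 h(z) = C1 + C2*z


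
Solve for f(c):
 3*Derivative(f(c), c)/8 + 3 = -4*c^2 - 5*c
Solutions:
 f(c) = C1 - 32*c^3/9 - 20*c^2/3 - 8*c


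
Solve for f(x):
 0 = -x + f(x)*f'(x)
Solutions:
 f(x) = -sqrt(C1 + x^2)
 f(x) = sqrt(C1 + x^2)


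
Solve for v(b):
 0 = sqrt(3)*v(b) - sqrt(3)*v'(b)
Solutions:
 v(b) = C1*exp(b)


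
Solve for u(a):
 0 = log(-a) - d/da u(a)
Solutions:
 u(a) = C1 + a*log(-a) - a


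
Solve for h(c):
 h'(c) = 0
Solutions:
 h(c) = C1


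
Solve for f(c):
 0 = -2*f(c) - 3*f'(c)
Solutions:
 f(c) = C1*exp(-2*c/3)


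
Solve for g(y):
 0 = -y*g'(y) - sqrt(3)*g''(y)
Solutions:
 g(y) = C1 + C2*erf(sqrt(2)*3^(3/4)*y/6)


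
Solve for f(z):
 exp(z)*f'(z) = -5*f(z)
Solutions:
 f(z) = C1*exp(5*exp(-z))


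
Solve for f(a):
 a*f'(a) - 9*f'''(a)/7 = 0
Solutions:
 f(a) = C1 + Integral(C2*airyai(21^(1/3)*a/3) + C3*airybi(21^(1/3)*a/3), a)


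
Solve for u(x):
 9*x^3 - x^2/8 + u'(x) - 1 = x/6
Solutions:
 u(x) = C1 - 9*x^4/4 + x^3/24 + x^2/12 + x


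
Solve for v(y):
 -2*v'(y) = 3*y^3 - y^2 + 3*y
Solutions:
 v(y) = C1 - 3*y^4/8 + y^3/6 - 3*y^2/4


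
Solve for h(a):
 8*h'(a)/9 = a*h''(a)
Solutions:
 h(a) = C1 + C2*a^(17/9)


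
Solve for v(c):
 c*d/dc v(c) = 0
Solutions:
 v(c) = C1


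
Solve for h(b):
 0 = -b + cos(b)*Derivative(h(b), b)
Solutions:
 h(b) = C1 + Integral(b/cos(b), b)


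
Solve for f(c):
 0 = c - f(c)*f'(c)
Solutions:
 f(c) = -sqrt(C1 + c^2)
 f(c) = sqrt(C1 + c^2)


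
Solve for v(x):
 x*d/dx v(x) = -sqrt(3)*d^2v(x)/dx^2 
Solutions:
 v(x) = C1 + C2*erf(sqrt(2)*3^(3/4)*x/6)


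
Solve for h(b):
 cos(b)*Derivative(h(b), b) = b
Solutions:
 h(b) = C1 + Integral(b/cos(b), b)


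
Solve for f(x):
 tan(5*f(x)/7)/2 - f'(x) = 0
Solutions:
 f(x) = -7*asin(C1*exp(5*x/14))/5 + 7*pi/5
 f(x) = 7*asin(C1*exp(5*x/14))/5


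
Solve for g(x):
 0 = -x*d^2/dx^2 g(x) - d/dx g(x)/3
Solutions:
 g(x) = C1 + C2*x^(2/3)


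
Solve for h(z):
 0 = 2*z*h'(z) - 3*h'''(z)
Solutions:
 h(z) = C1 + Integral(C2*airyai(2^(1/3)*3^(2/3)*z/3) + C3*airybi(2^(1/3)*3^(2/3)*z/3), z)


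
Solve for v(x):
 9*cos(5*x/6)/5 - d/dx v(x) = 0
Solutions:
 v(x) = C1 + 54*sin(5*x/6)/25


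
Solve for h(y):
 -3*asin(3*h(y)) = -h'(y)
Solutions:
 Integral(1/asin(3*_y), (_y, h(y))) = C1 + 3*y


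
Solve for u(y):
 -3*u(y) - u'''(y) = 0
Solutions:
 u(y) = C3*exp(-3^(1/3)*y) + (C1*sin(3^(5/6)*y/2) + C2*cos(3^(5/6)*y/2))*exp(3^(1/3)*y/2)


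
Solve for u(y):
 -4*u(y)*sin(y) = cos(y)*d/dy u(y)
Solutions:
 u(y) = C1*cos(y)^4


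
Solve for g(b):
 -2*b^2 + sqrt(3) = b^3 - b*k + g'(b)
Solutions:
 g(b) = C1 - b^4/4 - 2*b^3/3 + b^2*k/2 + sqrt(3)*b


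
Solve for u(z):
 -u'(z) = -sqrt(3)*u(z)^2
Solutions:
 u(z) = -1/(C1 + sqrt(3)*z)


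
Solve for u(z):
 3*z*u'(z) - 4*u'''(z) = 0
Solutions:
 u(z) = C1 + Integral(C2*airyai(6^(1/3)*z/2) + C3*airybi(6^(1/3)*z/2), z)


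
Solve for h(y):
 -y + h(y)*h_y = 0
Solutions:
 h(y) = -sqrt(C1 + y^2)
 h(y) = sqrt(C1 + y^2)


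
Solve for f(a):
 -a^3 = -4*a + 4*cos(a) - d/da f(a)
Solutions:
 f(a) = C1 + a^4/4 - 2*a^2 + 4*sin(a)


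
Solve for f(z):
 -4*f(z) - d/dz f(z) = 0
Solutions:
 f(z) = C1*exp(-4*z)


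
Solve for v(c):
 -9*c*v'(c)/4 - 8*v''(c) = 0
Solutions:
 v(c) = C1 + C2*erf(3*c/8)


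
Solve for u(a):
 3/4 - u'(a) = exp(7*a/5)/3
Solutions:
 u(a) = C1 + 3*a/4 - 5*exp(7*a/5)/21


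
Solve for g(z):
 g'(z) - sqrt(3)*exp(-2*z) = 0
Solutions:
 g(z) = C1 - sqrt(3)*exp(-2*z)/2


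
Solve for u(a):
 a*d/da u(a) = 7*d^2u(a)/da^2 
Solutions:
 u(a) = C1 + C2*erfi(sqrt(14)*a/14)


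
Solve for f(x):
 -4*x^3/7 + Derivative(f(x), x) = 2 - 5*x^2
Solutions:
 f(x) = C1 + x^4/7 - 5*x^3/3 + 2*x


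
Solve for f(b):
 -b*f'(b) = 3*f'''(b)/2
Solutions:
 f(b) = C1 + Integral(C2*airyai(-2^(1/3)*3^(2/3)*b/3) + C3*airybi(-2^(1/3)*3^(2/3)*b/3), b)


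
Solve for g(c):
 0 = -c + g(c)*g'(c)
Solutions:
 g(c) = -sqrt(C1 + c^2)
 g(c) = sqrt(C1 + c^2)


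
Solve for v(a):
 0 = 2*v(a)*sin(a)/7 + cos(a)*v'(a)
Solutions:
 v(a) = C1*cos(a)^(2/7)


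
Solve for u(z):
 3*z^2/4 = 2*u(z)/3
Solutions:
 u(z) = 9*z^2/8


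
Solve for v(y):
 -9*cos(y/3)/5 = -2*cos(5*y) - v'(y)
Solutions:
 v(y) = C1 + 27*sin(y/3)/5 - 2*sin(5*y)/5


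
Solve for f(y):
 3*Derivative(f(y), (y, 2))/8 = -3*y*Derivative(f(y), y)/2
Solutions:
 f(y) = C1 + C2*erf(sqrt(2)*y)


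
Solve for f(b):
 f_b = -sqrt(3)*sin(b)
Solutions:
 f(b) = C1 + sqrt(3)*cos(b)


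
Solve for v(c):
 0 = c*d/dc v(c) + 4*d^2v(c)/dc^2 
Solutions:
 v(c) = C1 + C2*erf(sqrt(2)*c/4)


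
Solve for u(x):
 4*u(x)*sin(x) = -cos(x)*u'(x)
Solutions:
 u(x) = C1*cos(x)^4


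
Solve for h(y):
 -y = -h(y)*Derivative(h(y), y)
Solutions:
 h(y) = -sqrt(C1 + y^2)
 h(y) = sqrt(C1 + y^2)


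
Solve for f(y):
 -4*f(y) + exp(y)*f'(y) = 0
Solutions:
 f(y) = C1*exp(-4*exp(-y))


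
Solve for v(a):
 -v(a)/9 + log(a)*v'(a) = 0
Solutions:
 v(a) = C1*exp(li(a)/9)


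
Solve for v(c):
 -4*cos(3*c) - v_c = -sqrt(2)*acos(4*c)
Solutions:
 v(c) = C1 + sqrt(2)*(c*acos(4*c) - sqrt(1 - 16*c^2)/4) - 4*sin(3*c)/3


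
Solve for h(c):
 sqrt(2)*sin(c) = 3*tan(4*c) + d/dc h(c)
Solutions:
 h(c) = C1 + 3*log(cos(4*c))/4 - sqrt(2)*cos(c)


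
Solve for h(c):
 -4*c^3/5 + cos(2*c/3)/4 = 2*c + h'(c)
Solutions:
 h(c) = C1 - c^4/5 - c^2 + 3*sin(2*c/3)/8


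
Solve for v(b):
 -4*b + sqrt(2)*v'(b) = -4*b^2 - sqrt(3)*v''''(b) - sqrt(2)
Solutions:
 v(b) = C1 + C4*exp(-2^(1/6)*3^(5/6)*b/3) - 2*sqrt(2)*b^3/3 + sqrt(2)*b^2 - b + (C2*sin(2^(1/6)*3^(1/3)*b/2) + C3*cos(2^(1/6)*3^(1/3)*b/2))*exp(2^(1/6)*3^(5/6)*b/6)


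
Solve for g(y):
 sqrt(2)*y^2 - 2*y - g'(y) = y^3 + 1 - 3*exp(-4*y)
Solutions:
 g(y) = C1 - y^4/4 + sqrt(2)*y^3/3 - y^2 - y - 3*exp(-4*y)/4


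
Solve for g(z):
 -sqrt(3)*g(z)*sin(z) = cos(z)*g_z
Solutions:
 g(z) = C1*cos(z)^(sqrt(3))


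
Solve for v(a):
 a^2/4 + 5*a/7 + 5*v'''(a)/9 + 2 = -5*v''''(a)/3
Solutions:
 v(a) = C1 + C2*a + C3*a^2 + C4*exp(-a/3) - 3*a^5/400 + 33*a^4/560 - 183*a^3/140


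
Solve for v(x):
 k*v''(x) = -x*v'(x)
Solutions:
 v(x) = C1 + C2*sqrt(k)*erf(sqrt(2)*x*sqrt(1/k)/2)


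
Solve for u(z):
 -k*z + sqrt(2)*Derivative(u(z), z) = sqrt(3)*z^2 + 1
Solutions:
 u(z) = C1 + sqrt(2)*k*z^2/4 + sqrt(6)*z^3/6 + sqrt(2)*z/2


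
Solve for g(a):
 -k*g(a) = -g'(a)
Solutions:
 g(a) = C1*exp(a*k)


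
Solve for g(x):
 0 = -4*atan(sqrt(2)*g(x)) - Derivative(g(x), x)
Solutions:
 Integral(1/atan(sqrt(2)*_y), (_y, g(x))) = C1 - 4*x


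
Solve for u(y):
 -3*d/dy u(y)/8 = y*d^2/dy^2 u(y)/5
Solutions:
 u(y) = C1 + C2/y^(7/8)


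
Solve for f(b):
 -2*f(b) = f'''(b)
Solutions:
 f(b) = C3*exp(-2^(1/3)*b) + (C1*sin(2^(1/3)*sqrt(3)*b/2) + C2*cos(2^(1/3)*sqrt(3)*b/2))*exp(2^(1/3)*b/2)


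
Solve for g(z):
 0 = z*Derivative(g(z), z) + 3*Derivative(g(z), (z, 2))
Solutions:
 g(z) = C1 + C2*erf(sqrt(6)*z/6)


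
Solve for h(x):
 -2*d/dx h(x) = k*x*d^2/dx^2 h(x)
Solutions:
 h(x) = C1 + x^(((re(k) - 2)*re(k) + im(k)^2)/(re(k)^2 + im(k)^2))*(C2*sin(2*log(x)*Abs(im(k))/(re(k)^2 + im(k)^2)) + C3*cos(2*log(x)*im(k)/(re(k)^2 + im(k)^2)))


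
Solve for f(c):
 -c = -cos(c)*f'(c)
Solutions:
 f(c) = C1 + Integral(c/cos(c), c)


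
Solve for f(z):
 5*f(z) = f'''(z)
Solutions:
 f(z) = C3*exp(5^(1/3)*z) + (C1*sin(sqrt(3)*5^(1/3)*z/2) + C2*cos(sqrt(3)*5^(1/3)*z/2))*exp(-5^(1/3)*z/2)


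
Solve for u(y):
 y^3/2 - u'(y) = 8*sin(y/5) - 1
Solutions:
 u(y) = C1 + y^4/8 + y + 40*cos(y/5)


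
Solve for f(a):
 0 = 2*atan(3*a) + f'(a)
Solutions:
 f(a) = C1 - 2*a*atan(3*a) + log(9*a^2 + 1)/3


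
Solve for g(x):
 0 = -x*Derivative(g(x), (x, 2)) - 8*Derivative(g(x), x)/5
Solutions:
 g(x) = C1 + C2/x^(3/5)


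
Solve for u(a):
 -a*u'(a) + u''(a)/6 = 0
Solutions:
 u(a) = C1 + C2*erfi(sqrt(3)*a)


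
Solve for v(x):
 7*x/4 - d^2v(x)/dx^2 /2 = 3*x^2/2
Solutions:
 v(x) = C1 + C2*x - x^4/4 + 7*x^3/12


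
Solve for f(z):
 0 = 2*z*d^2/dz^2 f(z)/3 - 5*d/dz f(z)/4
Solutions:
 f(z) = C1 + C2*z^(23/8)


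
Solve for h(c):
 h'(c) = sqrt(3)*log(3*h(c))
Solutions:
 -sqrt(3)*Integral(1/(log(_y) + log(3)), (_y, h(c)))/3 = C1 - c


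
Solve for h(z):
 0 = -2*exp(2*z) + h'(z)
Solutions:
 h(z) = C1 + exp(2*z)


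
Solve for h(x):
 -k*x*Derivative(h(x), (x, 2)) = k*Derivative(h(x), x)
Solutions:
 h(x) = C1 + C2*log(x)


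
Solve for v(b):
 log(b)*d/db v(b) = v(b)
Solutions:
 v(b) = C1*exp(li(b))


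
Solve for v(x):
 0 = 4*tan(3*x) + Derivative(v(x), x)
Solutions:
 v(x) = C1 + 4*log(cos(3*x))/3


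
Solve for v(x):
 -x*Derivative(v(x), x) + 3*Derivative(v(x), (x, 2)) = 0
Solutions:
 v(x) = C1 + C2*erfi(sqrt(6)*x/6)


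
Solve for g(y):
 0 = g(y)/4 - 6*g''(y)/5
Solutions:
 g(y) = C1*exp(-sqrt(30)*y/12) + C2*exp(sqrt(30)*y/12)


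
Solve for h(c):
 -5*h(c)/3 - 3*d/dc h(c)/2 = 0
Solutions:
 h(c) = C1*exp(-10*c/9)


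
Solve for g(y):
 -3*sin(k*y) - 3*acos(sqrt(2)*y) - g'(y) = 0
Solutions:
 g(y) = C1 - 3*y*acos(sqrt(2)*y) + 3*sqrt(2)*sqrt(1 - 2*y^2)/2 - 3*Piecewise((-cos(k*y)/k, Ne(k, 0)), (0, True))


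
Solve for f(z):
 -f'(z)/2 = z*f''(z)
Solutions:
 f(z) = C1 + C2*sqrt(z)


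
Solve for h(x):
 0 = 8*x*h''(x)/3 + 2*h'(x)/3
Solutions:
 h(x) = C1 + C2*x^(3/4)


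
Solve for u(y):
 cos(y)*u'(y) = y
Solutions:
 u(y) = C1 + Integral(y/cos(y), y)


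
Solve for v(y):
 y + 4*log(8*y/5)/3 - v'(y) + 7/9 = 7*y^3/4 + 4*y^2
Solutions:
 v(y) = C1 - 7*y^4/16 - 4*y^3/3 + y^2/2 + 4*y*log(y)/3 - 4*y*log(5)/3 - 5*y/9 + 4*y*log(2)


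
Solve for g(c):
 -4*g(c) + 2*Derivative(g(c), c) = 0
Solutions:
 g(c) = C1*exp(2*c)


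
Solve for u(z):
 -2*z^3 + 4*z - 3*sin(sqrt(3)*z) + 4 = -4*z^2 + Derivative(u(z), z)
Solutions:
 u(z) = C1 - z^4/2 + 4*z^3/3 + 2*z^2 + 4*z + sqrt(3)*cos(sqrt(3)*z)


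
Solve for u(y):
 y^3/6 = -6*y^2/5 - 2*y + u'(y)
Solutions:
 u(y) = C1 + y^4/24 + 2*y^3/5 + y^2


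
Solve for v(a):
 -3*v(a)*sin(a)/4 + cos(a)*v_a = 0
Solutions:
 v(a) = C1/cos(a)^(3/4)


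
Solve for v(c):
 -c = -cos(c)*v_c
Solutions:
 v(c) = C1 + Integral(c/cos(c), c)


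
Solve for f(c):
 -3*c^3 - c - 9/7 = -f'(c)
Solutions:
 f(c) = C1 + 3*c^4/4 + c^2/2 + 9*c/7


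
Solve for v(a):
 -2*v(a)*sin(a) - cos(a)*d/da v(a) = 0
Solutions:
 v(a) = C1*cos(a)^2


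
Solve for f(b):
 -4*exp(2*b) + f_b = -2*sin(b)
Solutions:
 f(b) = C1 + 2*exp(2*b) + 2*cos(b)


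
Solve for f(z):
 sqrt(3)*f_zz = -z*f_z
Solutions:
 f(z) = C1 + C2*erf(sqrt(2)*3^(3/4)*z/6)


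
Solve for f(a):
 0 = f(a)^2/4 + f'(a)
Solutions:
 f(a) = 4/(C1 + a)


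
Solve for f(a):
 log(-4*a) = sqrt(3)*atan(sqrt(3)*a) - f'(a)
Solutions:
 f(a) = C1 - a*log(-a) - 2*a*log(2) + a + sqrt(3)*(a*atan(sqrt(3)*a) - sqrt(3)*log(3*a^2 + 1)/6)


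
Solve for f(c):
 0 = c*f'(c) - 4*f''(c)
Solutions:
 f(c) = C1 + C2*erfi(sqrt(2)*c/4)


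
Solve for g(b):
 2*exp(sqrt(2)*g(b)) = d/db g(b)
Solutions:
 g(b) = sqrt(2)*(2*log(-1/(C1 + 2*b)) - log(2))/4


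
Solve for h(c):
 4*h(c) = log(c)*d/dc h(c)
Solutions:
 h(c) = C1*exp(4*li(c))


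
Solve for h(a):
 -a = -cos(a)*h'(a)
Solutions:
 h(a) = C1 + Integral(a/cos(a), a)


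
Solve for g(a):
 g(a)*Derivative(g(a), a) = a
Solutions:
 g(a) = -sqrt(C1 + a^2)
 g(a) = sqrt(C1 + a^2)


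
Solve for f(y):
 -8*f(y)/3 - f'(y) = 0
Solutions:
 f(y) = C1*exp(-8*y/3)


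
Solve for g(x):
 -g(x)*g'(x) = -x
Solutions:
 g(x) = -sqrt(C1 + x^2)
 g(x) = sqrt(C1 + x^2)


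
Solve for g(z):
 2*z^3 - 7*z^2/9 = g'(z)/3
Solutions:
 g(z) = C1 + 3*z^4/2 - 7*z^3/9


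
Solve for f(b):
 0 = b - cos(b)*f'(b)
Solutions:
 f(b) = C1 + Integral(b/cos(b), b)


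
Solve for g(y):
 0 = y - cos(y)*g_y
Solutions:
 g(y) = C1 + Integral(y/cos(y), y)


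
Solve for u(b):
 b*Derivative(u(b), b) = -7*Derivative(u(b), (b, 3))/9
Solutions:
 u(b) = C1 + Integral(C2*airyai(-21^(2/3)*b/7) + C3*airybi(-21^(2/3)*b/7), b)


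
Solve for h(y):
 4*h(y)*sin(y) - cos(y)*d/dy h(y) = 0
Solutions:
 h(y) = C1/cos(y)^4
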